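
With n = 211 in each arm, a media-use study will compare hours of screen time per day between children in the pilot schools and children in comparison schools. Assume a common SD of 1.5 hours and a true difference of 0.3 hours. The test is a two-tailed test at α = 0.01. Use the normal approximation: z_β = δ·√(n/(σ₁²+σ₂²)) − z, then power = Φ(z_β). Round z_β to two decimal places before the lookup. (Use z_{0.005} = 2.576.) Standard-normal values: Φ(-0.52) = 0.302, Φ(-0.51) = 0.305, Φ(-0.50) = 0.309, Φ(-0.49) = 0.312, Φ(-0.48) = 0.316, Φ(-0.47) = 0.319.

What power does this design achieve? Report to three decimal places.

Power ≈ 0.302

z_β = δ·√(n/(σ₁²+σ₂²)) − z_{α/2}
    = 0.3 · √(211/4.5) − 2.576
    = 0.3 · 6.84755 − 2.576
    = 2.0543 − 2.576 = -0.5217 → -0.52
Power = Φ(-0.52) = 0.302.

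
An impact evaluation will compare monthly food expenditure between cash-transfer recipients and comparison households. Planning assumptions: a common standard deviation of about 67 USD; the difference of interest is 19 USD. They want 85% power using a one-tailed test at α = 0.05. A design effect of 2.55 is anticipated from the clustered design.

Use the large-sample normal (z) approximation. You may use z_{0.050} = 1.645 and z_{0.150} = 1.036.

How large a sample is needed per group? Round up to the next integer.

n = (z_α + z_β)² · (σ₁² + σ₂²) / δ²
  = (1.645 + 1.036)² · (2·67² = 8978) / 19²
  = 7.1878 · 8978 / 361
  = 178.76
Design effect: 2.55 × 178.76 = 455.83.
Round up → n = 456 per group.

n = 456 per group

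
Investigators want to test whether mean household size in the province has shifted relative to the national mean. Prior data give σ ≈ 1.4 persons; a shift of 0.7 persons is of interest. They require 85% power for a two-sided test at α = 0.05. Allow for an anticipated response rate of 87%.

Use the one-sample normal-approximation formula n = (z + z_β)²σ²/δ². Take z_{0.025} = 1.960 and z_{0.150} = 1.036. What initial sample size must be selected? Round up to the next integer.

n = (z_{α/2} + z_β)² · σ² / δ²
  = (1.960 + 1.036)² · 1.4² / 0.7²
  = 8.9760 · 1.96 / 0.49
  = 35.90
Adjust for 87% response: 35.90 / 0.87 = 41.27.
Round up → n = 42.

n = 42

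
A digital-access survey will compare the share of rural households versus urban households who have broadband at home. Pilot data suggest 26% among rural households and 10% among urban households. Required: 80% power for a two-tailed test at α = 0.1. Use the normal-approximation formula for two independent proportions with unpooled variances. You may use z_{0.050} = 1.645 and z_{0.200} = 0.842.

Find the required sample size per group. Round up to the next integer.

n = (z_{α/2} + z_β)² · [p₁(1−p₁) + p₂(1−p₂)] / (p₁ − p₂)²
  = (1.645 + 0.842)² · (0.26·0.74 + 0.10·0.90) / (0.16)²
  = (2.487)² · (0.1924 + 0.0900) / 0.0256
  = 6.1852 · 0.2824 / 0.0256
  = 68.23
Round up → n = 69 per group.

n = 69 per group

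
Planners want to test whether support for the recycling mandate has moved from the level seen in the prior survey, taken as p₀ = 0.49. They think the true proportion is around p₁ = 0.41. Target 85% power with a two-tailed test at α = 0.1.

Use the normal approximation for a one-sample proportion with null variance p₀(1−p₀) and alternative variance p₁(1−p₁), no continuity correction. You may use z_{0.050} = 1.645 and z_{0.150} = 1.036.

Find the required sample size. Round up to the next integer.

n = 278

n = [z_{α/2}·√(p₀q₀) + z_β·√(p₁q₁)]² / (p₁ − p₀)²
  = [1.645·√(0.49·0.51) + 1.036·√(0.41·0.59)]² / (-0.08)²
  = [1.645·0.4999 + 1.036·0.4918]² / 0.0064
  = [1.3319]² / 0.0064
  = 277.17
Round up → n = 278.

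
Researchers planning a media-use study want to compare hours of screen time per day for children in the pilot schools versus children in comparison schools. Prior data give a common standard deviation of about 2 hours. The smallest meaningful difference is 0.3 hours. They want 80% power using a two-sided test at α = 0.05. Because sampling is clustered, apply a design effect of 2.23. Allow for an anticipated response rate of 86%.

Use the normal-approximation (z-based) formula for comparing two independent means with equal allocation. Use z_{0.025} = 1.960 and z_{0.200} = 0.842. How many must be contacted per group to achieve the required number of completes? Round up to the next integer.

n = 1810 per group

n = (z_{α/2} + z_β)² · (σ₁² + σ₂²) / δ²
  = (1.960 + 0.842)² · (2·2² = 8) / 0.3²
  = 7.8512 · 8 / 0.09
  = 697.88
Design effect: 2.23 × 697.88 = 1556.28.
Adjust for 86% response: 1556.28 / 0.86 = 1809.63.
Round up → n = 1810 per group.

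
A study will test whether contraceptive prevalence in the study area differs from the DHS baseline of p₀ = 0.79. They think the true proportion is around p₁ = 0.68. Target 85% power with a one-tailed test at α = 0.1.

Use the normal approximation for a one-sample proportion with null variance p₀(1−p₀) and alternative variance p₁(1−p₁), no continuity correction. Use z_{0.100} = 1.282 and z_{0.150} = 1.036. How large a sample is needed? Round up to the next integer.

n = [z_α·√(p₀q₀) + z_β·√(p₁q₁)]² / (p₁ − p₀)²
  = [1.282·√(0.79·0.21) + 1.036·√(0.68·0.32)]² / (-0.11)²
  = [1.282·0.4073 + 1.036·0.4665]² / 0.0121
  = [1.0054]² / 0.0121
  = 83.55
Round up → n = 84.

n = 84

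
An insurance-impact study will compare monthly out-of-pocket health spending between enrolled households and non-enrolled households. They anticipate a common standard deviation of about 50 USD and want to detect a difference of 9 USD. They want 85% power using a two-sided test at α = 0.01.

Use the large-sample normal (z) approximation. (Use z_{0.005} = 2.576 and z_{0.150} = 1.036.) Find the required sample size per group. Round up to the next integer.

n = (z_{α/2} + z_β)² · (σ₁² + σ₂²) / δ²
  = (2.576 + 1.036)² · (2·50² = 5000) / 9²
  = 13.0465 · 5000 / 81
  = 805.34
Round up → n = 806 per group.

n = 806 per group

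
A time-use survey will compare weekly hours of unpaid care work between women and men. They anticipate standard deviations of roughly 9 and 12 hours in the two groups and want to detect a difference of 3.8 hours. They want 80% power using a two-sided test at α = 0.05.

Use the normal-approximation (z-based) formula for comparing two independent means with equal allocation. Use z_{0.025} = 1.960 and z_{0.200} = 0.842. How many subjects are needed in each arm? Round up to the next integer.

n = 123 per group

n = (z_{α/2} + z_β)² · (σ₁² + σ₂²) / δ²
  = (1.960 + 0.842)² · (9² + 12² = 225) / 3.8²
  = 7.8512 · 225 / 14.44
  = 122.34
Round up → n = 123 per group.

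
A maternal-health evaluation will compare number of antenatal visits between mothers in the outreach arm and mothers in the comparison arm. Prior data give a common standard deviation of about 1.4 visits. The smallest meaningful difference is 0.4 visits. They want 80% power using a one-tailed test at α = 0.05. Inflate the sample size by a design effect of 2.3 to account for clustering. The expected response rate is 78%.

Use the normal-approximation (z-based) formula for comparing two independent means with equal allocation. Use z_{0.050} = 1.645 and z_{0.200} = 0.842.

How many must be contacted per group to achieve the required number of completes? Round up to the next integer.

n = (z_α + z_β)² · (σ₁² + σ₂²) / δ²
  = (1.645 + 0.842)² · (2·1.4² = 3.92) / 0.4²
  = 6.1852 · 3.92 / 0.16
  = 151.54
Design effect: 2.3 × 151.54 = 348.53.
Adjust for 78% response: 348.53 / 0.78 = 446.84.
Round up → n = 447 per group.

n = 447 per group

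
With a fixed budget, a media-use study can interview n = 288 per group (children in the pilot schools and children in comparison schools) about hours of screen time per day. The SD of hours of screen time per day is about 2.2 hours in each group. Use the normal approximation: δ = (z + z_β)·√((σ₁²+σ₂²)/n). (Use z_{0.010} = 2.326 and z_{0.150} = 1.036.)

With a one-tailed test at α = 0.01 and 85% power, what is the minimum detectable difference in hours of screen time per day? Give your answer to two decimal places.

Minimum detectable difference ≈ 0.62 hours

δ = (z_α + z_β) · √((σ₁²+σ₂²)/n)
  = (2.326 + 1.036) · √(9.68/288)
  = 3.362 · √0.03361
  = 3.362 · 0.1833
  = 0.6164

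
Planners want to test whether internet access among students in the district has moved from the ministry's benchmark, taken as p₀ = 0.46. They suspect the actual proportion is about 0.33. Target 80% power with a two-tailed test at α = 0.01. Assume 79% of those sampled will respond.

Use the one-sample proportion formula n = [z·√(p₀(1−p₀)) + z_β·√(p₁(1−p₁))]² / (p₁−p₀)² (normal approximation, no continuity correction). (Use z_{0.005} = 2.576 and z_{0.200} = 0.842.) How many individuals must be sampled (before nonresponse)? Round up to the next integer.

n = 212

n = [z_{α/2}·√(p₀q₀) + z_β·√(p₁q₁)]² / (p₁ − p₀)²
  = [2.576·√(0.46·0.54) + 0.842·√(0.33·0.67)]² / (-0.13)²
  = [2.576·0.4984 + 0.842·0.4702]² / 0.0169
  = [1.6798]² / 0.0169
  = 166.96
Adjust for 79% response: 166.96 / 0.79 = 211.35.
Round up → n = 212.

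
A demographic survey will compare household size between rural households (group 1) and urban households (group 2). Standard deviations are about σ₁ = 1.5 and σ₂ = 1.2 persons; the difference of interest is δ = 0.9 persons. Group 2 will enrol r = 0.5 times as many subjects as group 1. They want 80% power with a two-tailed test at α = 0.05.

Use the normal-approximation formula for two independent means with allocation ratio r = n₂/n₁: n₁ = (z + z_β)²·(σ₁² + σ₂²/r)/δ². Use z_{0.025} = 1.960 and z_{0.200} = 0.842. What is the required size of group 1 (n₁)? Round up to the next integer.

n₁ = (z_{α/2} + z_β)² · (σ₁² + σ₂²/r) / δ²
   = (1.960 + 0.842)² · (1.5² + 1.2²/0.5) / 0.9²
   = 7.8512 · (2.25 + 2.88) / 0.81
   = 7.8512 · 5.13 / 0.81
   = 49.72
Round up → n₁ = 50; n₂ = r·n₁ = 0.5 × 50 = 25.

n₁ = 50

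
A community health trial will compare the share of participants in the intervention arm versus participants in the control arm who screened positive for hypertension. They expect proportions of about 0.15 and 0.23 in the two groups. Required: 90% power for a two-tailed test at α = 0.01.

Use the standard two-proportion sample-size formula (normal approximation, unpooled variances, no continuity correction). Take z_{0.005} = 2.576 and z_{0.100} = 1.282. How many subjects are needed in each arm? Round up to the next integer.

n = 709 per group

n = (z_{α/2} + z_β)² · [p₁(1−p₁) + p₂(1−p₂)] / (p₁ − p₂)²
  = (2.576 + 1.282)² · (0.15·0.85 + 0.23·0.77) / (-0.08)²
  = (3.858)² · (0.1275 + 0.1771) / 0.0064
  = 14.8842 · 0.3046 / 0.0064
  = 708.39
Round up → n = 709 per group.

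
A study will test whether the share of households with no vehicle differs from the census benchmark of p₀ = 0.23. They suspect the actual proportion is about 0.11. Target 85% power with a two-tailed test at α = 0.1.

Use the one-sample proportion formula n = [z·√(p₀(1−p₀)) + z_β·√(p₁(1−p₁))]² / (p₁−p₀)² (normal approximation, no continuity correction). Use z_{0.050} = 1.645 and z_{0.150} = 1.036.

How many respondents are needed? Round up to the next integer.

n = [z_{α/2}·√(p₀q₀) + z_β·√(p₁q₁)]² / (p₁ − p₀)²
  = [1.645·√(0.23·0.77) + 1.036·√(0.11·0.89)]² / (-0.12)²
  = [1.645·0.4208 + 1.036·0.3129]² / 0.0144
  = [1.0164]² / 0.0144
  = 71.74
Round up → n = 72.

n = 72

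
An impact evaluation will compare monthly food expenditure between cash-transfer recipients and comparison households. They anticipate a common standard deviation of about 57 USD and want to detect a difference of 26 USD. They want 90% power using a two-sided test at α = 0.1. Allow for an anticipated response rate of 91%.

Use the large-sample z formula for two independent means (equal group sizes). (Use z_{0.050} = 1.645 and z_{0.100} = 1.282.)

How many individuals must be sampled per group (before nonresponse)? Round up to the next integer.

n = (z_{α/2} + z_β)² · (σ₁² + σ₂²) / δ²
  = (1.645 + 1.282)² · (2·57² = 6498) / 26²
  = 8.5673 · 6498 / 676
  = 82.35
Adjust for 91% response: 82.35 / 0.91 = 90.50.
Round up → n = 91 per group.

n = 91 per group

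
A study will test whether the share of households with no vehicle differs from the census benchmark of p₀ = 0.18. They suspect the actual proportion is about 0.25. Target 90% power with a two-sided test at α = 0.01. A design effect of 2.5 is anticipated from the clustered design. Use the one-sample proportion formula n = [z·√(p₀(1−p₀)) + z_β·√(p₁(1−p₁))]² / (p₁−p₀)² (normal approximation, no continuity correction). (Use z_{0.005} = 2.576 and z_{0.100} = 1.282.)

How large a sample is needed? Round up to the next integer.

n = [z_{α/2}·√(p₀q₀) + z_β·√(p₁q₁)]² / (p₁ − p₀)²
  = [2.576·√(0.18·0.82) + 1.282·√(0.25·0.75)]² / (0.07)²
  = [2.576·0.3842 + 1.282·0.4330]² / 0.0049
  = [1.5448]² / 0.0049
  = 487.02
Design effect: 2.5 × 487.02 = 1217.54.
Round up → n = 1218.

n = 1218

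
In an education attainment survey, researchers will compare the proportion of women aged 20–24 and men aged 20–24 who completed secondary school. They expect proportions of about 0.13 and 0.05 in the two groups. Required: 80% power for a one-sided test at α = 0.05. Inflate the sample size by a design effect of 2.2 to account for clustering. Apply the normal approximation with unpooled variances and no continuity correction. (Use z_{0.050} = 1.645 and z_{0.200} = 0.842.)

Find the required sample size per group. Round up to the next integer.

n = 342 per group

n = (z_α + z_β)² · [p₁(1−p₁) + p₂(1−p₂)] / (p₁ − p₂)²
  = (1.645 + 0.842)² · (0.13·0.87 + 0.05·0.95) / (0.08)²
  = (2.487)² · (0.1131 + 0.0475) / 0.0064
  = 6.1852 · 0.1606 / 0.0064
  = 155.21
Design effect: 2.2 × 155.21 = 341.46.
Round up → n = 342 per group.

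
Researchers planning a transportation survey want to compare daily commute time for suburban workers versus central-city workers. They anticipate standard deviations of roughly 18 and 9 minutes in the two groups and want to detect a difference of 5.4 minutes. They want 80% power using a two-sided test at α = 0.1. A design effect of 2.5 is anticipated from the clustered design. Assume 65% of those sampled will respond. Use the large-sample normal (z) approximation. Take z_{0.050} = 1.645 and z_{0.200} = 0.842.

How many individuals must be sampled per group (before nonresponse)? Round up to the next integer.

n = 331 per group

n = (z_{α/2} + z_β)² · (σ₁² + σ₂²) / δ²
  = (1.645 + 0.842)² · (18² + 9² = 405) / 5.4²
  = 6.1852 · 405 / 29.16
  = 85.91
Design effect: 2.5 × 85.91 = 214.76.
Adjust for 65% response: 214.76 / 0.65 = 330.40.
Round up → n = 331 per group.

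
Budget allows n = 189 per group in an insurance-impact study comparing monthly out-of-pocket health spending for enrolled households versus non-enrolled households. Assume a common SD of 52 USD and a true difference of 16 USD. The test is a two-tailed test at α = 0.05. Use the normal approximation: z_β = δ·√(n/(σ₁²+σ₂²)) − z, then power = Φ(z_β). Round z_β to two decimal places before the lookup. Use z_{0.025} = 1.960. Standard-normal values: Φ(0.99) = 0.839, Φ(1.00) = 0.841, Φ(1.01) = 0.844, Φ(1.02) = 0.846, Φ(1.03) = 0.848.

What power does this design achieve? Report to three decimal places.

z_β = δ·√(n/(σ₁²+σ₂²)) − z_{α/2}
    = 16 · √(189/5408) − 1.960
    = 16 · 0.18694 − 1.960
    = 2.9911 − 1.960 = 1.0311 → 1.03
Power = Φ(1.03) = 0.848.

Power ≈ 0.848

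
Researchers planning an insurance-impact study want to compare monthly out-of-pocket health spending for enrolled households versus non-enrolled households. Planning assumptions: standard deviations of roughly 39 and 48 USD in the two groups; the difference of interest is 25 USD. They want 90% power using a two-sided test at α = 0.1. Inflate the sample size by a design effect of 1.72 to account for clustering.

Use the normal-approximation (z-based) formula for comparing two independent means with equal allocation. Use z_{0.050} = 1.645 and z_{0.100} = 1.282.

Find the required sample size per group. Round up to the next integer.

n = (z_{α/2} + z_β)² · (σ₁² + σ₂²) / δ²
  = (1.645 + 1.282)² · (39² + 48² = 3825) / 25²
  = 8.5673 · 3825 / 625
  = 52.43
Design effect: 1.72 × 52.43 = 90.18.
Round up → n = 91 per group.

n = 91 per group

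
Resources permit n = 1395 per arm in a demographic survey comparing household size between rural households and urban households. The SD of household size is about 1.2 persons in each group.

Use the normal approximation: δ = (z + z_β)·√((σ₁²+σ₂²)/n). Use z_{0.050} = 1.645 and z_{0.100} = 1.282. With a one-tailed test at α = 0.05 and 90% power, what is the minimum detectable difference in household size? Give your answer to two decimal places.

Minimum detectable difference ≈ 0.13 persons

δ = (z_α + z_β) · √((σ₁²+σ₂²)/n)
  = (1.645 + 1.282) · √(2.88/1395)
  = 2.927 · √0.00206
  = 2.927 · 0.0454
  = 0.1330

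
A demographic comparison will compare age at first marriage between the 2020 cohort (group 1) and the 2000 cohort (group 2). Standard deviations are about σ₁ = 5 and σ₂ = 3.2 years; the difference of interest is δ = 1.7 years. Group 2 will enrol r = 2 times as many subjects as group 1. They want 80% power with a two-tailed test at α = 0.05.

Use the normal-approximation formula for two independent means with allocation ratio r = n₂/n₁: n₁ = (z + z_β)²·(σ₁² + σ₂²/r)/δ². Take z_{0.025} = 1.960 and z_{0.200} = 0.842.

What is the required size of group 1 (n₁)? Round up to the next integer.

n₁ = 82

n₁ = (z_{α/2} + z_β)² · (σ₁² + σ₂²/r) / δ²
   = (1.960 + 0.842)² · (5² + 3.2²/2) / 1.7²
   = 7.8512 · (25 + 5.12) / 2.89
   = 7.8512 · 30.12 / 2.89
   = 81.83
Round up → n₁ = 82; n₂ = r·n₁ = 2 × 82 = 164.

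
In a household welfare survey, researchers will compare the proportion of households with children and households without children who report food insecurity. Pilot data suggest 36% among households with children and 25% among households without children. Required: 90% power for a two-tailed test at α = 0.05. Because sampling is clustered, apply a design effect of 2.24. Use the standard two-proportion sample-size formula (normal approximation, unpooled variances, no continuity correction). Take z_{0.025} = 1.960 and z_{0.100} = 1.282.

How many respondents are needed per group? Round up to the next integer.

n = 814 per group

n = (z_{α/2} + z_β)² · [p₁(1−p₁) + p₂(1−p₂)] / (p₁ − p₂)²
  = (1.960 + 1.282)² · (0.36·0.64 + 0.25·0.75) / (0.11)²
  = (3.242)² · (0.2304 + 0.1875) / 0.0121
  = 10.5106 · 0.4179 / 0.0121
  = 363.01
Design effect: 2.24 × 363.01 = 813.13.
Round up → n = 814 per group.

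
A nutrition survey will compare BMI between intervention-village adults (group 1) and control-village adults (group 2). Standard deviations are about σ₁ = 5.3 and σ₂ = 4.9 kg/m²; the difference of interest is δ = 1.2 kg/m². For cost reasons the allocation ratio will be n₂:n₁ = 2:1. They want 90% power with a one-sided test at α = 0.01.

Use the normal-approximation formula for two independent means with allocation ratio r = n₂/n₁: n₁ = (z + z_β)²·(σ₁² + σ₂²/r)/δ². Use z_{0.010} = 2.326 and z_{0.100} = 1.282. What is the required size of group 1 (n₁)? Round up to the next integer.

n₁ = (z_α + z_β)² · (σ₁² + σ₂²/r) / δ²
   = (2.326 + 1.282)² · (5.3² + 4.9²/2) / 1.2²
   = 13.0177 · (28.09 + 12.005) / 1.44
   = 13.0177 · 40.095 / 1.44
   = 362.46
Round up → n₁ = 363; n₂ = r·n₁ = 2 × 363 = 726.

n₁ = 363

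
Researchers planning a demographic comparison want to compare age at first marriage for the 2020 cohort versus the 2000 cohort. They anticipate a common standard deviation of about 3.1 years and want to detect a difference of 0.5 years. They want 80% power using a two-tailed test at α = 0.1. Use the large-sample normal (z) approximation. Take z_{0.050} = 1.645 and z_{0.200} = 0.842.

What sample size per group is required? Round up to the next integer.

n = (z_{α/2} + z_β)² · (σ₁² + σ₂²) / δ²
  = (1.645 + 0.842)² · (2·3.1² = 19.22) / 0.5²
  = 6.1852 · 19.22 / 0.25
  = 475.52
Round up → n = 476 per group.

n = 476 per group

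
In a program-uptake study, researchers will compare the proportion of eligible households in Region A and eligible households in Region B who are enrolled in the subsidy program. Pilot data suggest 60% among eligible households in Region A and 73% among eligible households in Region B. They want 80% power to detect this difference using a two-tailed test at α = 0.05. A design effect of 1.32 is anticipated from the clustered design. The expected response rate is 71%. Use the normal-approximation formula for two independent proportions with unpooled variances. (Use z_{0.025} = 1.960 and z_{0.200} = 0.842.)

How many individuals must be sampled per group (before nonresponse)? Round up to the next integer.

n = (z_{α/2} + z_β)² · [p₁(1−p₁) + p₂(1−p₂)] / (p₁ − p₂)²
  = (1.960 + 0.842)² · (0.60·0.40 + 0.73·0.27) / (-0.13)²
  = (2.802)² · (0.2400 + 0.1971) / 0.0169
  = 7.8512 · 0.4371 / 0.0169
  = 203.06
Design effect: 1.32 × 203.06 = 268.04.
Adjust for 71% response: 268.04 / 0.71 = 377.53.
Round up → n = 378 per group.

n = 378 per group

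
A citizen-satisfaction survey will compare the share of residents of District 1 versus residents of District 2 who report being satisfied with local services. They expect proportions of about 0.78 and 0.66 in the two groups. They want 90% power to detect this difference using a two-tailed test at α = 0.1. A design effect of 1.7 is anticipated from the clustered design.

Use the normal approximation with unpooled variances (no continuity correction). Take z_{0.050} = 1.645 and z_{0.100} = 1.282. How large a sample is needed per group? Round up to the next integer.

n = 401 per group

n = (z_{α/2} + z_β)² · [p₁(1−p₁) + p₂(1−p₂)] / (p₁ − p₂)²
  = (1.645 + 1.282)² · (0.78·0.22 + 0.66·0.34) / (0.12)²
  = (2.927)² · (0.1716 + 0.2244) / 0.0144
  = 8.5673 · 0.3960 / 0.0144
  = 235.60
Design effect: 1.7 × 235.60 = 400.52.
Round up → n = 401 per group.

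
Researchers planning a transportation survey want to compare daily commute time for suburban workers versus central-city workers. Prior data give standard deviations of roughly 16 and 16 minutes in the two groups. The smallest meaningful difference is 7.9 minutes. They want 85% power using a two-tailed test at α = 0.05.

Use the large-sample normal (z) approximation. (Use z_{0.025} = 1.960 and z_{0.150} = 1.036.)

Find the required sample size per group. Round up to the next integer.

n = (z_{α/2} + z_β)² · (σ₁² + σ₂²) / δ²
  = (1.960 + 1.036)² · (16² + 16² = 512) / 7.9²
  = 8.9760 · 512 / 62.41
  = 73.64
Round up → n = 74 per group.

n = 74 per group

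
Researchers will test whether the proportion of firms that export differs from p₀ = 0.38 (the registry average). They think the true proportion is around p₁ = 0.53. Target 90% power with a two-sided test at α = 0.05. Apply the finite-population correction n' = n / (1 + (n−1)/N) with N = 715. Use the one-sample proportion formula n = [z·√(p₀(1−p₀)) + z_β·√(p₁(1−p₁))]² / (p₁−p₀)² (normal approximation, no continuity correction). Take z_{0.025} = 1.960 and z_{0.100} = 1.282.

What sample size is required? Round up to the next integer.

n = 98

n = [z_{α/2}·√(p₀q₀) + z_β·√(p₁q₁)]² / (p₁ − p₀)²
  = [1.960·√(0.38·0.62) + 1.282·√(0.53·0.47)]² / (0.15)²
  = [1.960·0.4854 + 1.282·0.4991]² / 0.0225
  = [1.5912]² / 0.0225
  = 112.53
Finite-population correction (N = 715): 112.53 / (1 + (112.53 − 1)/715) = 97.35.
Round up → n = 98.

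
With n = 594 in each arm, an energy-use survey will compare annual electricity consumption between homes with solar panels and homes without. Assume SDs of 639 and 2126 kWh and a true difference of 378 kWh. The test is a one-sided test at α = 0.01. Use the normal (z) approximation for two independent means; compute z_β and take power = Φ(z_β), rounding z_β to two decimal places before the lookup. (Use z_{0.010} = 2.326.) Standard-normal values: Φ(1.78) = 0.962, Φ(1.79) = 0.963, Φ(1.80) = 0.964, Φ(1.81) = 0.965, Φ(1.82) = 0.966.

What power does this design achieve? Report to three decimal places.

z_β = δ·√(n/(σ₁²+σ₂²)) − z_α
    = 378 · √(594/4928197) − 2.326
    = 378 · 0.01098 − 2.326
    = 4.1499 − 2.326 = 1.8239 → 1.82
Power = Φ(1.82) = 0.966.

Power ≈ 0.966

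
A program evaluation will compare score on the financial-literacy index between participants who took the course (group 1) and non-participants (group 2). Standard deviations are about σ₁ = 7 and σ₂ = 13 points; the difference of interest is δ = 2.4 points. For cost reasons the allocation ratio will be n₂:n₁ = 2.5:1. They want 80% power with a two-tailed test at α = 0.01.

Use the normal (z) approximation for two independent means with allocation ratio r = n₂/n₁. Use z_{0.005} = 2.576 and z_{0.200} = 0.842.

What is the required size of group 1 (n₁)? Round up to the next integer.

n₁ = 237

n₁ = (z_{α/2} + z_β)² · (σ₁² + σ₂²/r) / δ²
   = (2.576 + 0.842)² · (7² + 13²/2.5) / 2.4²
   = 11.6827 · (49 + 67.6) / 5.76
   = 11.6827 · 116.6 / 5.76
   = 236.49
Round up → n₁ = 237; n₂ = r·n₁ = 2.5 × 237 = 593.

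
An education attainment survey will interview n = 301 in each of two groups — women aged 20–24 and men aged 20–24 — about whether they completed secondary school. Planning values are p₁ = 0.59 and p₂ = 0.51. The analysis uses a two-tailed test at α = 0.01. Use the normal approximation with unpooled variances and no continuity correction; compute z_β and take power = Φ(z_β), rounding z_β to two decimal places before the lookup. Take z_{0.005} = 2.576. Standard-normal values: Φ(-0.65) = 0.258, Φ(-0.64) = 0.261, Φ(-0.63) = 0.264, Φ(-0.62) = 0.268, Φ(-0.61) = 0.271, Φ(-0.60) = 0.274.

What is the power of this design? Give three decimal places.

Power ≈ 0.274

z_β = |p₁−p₂|·√(n/[p₁q₁+p₂q₂]) − z_{α/2}
    = 0.08 · √(301/0.4918) − 2.576
    = 0.08 · 24.7394 − 2.576
    = 1.9792 − 2.576 = -0.5968 → -0.60
Power = Φ(-0.60) = 0.274.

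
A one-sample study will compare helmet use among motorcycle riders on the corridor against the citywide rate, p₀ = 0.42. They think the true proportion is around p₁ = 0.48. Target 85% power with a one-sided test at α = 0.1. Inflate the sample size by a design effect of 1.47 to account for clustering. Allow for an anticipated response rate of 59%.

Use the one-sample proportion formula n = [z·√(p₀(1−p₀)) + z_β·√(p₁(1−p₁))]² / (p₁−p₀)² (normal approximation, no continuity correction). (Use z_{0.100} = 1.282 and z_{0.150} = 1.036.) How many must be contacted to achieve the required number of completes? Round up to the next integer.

n = [z_α·√(p₀q₀) + z_β·√(p₁q₁)]² / (p₁ − p₀)²
  = [1.282·√(0.42·0.58) + 1.036·√(0.48·0.52)]² / (0.06)²
  = [1.282·0.4936 + 1.036·0.4996]² / 0.0036
  = [1.1503]² / 0.0036
  = 367.57
Design effect: 1.47 × 367.57 = 540.33.
Adjust for 59% response: 540.33 / 0.59 = 915.81.
Round up → n = 916.

n = 916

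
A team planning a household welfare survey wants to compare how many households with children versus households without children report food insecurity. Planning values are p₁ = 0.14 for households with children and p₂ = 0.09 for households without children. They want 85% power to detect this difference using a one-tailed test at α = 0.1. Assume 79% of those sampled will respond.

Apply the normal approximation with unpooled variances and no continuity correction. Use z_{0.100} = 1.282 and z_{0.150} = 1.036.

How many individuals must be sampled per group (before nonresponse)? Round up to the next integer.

n = 551 per group

n = (z_α + z_β)² · [p₁(1−p₁) + p₂(1−p₂)] / (p₁ − p₂)²
  = (1.282 + 1.036)² · (0.14·0.86 + 0.09·0.91) / (0.05)²
  = (2.318)² · (0.1204 + 0.0819) / 0.0025
  = 5.3731 · 0.2023 / 0.0025
  = 434.79
Adjust for 79% response: 434.79 / 0.79 = 550.37.
Round up → n = 551 per group.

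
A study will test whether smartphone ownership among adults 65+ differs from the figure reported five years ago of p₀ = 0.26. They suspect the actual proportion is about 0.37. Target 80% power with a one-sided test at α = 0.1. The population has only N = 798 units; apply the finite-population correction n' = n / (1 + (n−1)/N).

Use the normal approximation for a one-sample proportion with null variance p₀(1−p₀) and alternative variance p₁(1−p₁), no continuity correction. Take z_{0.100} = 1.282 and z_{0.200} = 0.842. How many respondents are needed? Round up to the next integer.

n = 71

n = [z_α·√(p₀q₀) + z_β·√(p₁q₁)]² / (p₁ − p₀)²
  = [1.282·√(0.26·0.74) + 0.842·√(0.37·0.63)]² / (0.11)²
  = [1.282·0.4386 + 0.842·0.4828]² / 0.0121
  = [0.9689]² / 0.0121
  = 77.58
Finite-population correction (N = 798): 77.58 / (1 + (77.58 − 1)/798) = 70.78.
Round up → n = 71.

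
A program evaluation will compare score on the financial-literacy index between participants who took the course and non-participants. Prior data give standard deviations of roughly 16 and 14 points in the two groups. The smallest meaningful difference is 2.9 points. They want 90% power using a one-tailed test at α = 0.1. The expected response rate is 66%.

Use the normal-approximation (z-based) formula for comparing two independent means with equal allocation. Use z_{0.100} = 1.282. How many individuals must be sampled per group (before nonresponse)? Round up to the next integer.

n = (z_α + z_β)² · (σ₁² + σ₂²) / δ²
  = (1.282 + 1.282)² · (16² + 14² = 452) / 2.9²
  = 6.5741 · 452 / 8.41
  = 353.33
Adjust for 66% response: 353.33 / 0.66 = 535.35.
Round up → n = 536 per group.

n = 536 per group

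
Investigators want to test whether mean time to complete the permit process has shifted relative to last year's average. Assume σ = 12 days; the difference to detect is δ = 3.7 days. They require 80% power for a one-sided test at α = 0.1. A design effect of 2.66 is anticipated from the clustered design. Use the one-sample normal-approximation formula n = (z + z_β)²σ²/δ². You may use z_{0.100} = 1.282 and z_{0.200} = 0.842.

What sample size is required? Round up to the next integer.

n = 127

n = (z_α + z_β)² · σ² / δ²
  = (1.282 + 0.842)² · 12² / 3.7²
  = 4.5114 · 144 / 13.69
  = 47.45
Design effect: 2.66 × 47.45 = 126.23.
Round up → n = 127.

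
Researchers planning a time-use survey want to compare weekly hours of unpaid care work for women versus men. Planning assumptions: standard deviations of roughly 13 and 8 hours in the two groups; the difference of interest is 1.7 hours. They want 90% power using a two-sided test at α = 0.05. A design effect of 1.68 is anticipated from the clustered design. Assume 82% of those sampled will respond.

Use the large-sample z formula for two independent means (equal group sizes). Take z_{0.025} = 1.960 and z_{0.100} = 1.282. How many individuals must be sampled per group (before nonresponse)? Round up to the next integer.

n = 1737 per group

n = (z_{α/2} + z_β)² · (σ₁² + σ₂²) / δ²
  = (1.960 + 1.282)² · (13² + 8² = 233) / 1.7²
  = 10.5106 · 233 / 2.89
  = 847.39
Design effect: 1.68 × 847.39 = 1423.62.
Adjust for 82% response: 1423.62 / 0.82 = 1736.12.
Round up → n = 1737 per group.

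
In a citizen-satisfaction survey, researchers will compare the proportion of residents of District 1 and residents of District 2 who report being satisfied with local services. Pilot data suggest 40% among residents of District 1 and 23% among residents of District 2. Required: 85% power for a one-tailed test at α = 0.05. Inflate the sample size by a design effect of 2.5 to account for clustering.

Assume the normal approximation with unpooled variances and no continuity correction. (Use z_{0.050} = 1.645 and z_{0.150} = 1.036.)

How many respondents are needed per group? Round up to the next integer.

n = 260 per group

n = (z_α + z_β)² · [p₁(1−p₁) + p₂(1−p₂)] / (p₁ − p₂)²
  = (1.645 + 1.036)² · (0.40·0.60 + 0.23·0.77) / (0.17)²
  = (2.681)² · (0.2400 + 0.1771) / 0.0289
  = 7.1878 · 0.4171 / 0.0289
  = 103.74
Design effect: 2.5 × 103.74 = 259.34.
Round up → n = 260 per group.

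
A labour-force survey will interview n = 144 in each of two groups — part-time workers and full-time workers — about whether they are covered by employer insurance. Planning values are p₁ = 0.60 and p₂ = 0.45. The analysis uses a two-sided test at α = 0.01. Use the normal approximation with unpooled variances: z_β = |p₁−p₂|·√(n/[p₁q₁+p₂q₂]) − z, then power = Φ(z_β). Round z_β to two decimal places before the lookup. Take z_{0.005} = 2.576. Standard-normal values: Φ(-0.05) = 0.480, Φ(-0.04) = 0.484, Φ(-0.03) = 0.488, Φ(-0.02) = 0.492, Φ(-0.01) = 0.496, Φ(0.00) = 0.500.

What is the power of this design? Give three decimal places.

Power ≈ 0.500

z_β = |p₁−p₂|·√(n/[p₁q₁+p₂q₂]) − z_{α/2}
    = 0.15 · √(144/0.4875) − 2.576
    = 0.15 · 17.1868 − 2.576
    = 2.5780 − 2.576 = 0.0020 → 0.00
Power = Φ(0.00) = 0.500.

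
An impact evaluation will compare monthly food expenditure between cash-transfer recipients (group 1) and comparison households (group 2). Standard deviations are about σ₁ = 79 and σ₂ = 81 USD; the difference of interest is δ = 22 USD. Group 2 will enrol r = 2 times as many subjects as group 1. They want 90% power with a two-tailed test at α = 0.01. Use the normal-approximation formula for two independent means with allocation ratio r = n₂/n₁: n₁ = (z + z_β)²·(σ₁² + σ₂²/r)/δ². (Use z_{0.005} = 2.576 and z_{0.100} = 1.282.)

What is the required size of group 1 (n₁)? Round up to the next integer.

n₁ = (z_{α/2} + z_β)² · (σ₁² + σ₂²/r) / δ²
   = (2.576 + 1.282)² · (79² + 81²/2) / 22²
   = 14.8842 · (6241 + 3280.5) / 484
   = 14.8842 · 9521.5 / 484
   = 292.81
Round up → n₁ = 293; n₂ = r·n₁ = 2 × 293 = 586.

n₁ = 293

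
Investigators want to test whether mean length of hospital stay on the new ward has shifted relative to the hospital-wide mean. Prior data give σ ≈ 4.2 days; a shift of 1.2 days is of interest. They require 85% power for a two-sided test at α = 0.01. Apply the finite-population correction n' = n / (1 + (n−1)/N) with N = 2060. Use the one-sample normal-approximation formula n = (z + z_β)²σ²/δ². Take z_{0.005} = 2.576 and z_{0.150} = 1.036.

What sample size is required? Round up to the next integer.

n = (z_{α/2} + z_β)² · σ² / δ²
  = (2.576 + 1.036)² · 4.2² / 1.2²
  = 13.0465 · 17.64 / 1.44
  = 159.82
Finite-population correction (N = 2060): 159.82 / (1 + (159.82 − 1)/2060) = 148.38.
Round up → n = 149.

n = 149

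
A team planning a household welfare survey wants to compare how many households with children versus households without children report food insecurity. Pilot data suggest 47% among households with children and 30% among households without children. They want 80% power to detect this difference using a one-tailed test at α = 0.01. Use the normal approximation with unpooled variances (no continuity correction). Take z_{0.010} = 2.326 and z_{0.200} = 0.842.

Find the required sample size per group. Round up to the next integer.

n = 160 per group

n = (z_α + z_β)² · [p₁(1−p₁) + p₂(1−p₂)] / (p₁ − p₂)²
  = (2.326 + 0.842)² · (0.47·0.53 + 0.30·0.70) / (0.17)²
  = (3.168)² · (0.2491 + 0.2100) / 0.0289
  = 10.0362 · 0.4591 / 0.0289
  = 159.43
Round up → n = 160 per group.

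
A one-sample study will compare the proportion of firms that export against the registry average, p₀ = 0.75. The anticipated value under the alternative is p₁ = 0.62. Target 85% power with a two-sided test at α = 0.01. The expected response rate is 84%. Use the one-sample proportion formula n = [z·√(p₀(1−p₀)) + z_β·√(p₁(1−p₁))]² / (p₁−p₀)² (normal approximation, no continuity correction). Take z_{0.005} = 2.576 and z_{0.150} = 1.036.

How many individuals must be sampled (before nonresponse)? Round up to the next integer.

n = 185

n = [z_{α/2}·√(p₀q₀) + z_β·√(p₁q₁)]² / (p₁ − p₀)²
  = [2.576·√(0.75·0.25) + 1.036·√(0.62·0.38)]² / (-0.13)²
  = [2.576·0.4330 + 1.036·0.4854]² / 0.0169
  = [1.6183]² / 0.0169
  = 154.96
Adjust for 84% response: 154.96 / 0.84 = 184.48.
Round up → n = 185.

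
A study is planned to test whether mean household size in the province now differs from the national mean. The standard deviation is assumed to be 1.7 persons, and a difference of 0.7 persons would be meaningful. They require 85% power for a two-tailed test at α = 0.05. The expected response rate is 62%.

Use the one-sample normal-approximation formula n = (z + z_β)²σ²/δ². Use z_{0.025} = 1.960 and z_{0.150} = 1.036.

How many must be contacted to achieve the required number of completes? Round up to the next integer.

n = 86

n = (z_{α/2} + z_β)² · σ² / δ²
  = (1.960 + 1.036)² · 1.7² / 0.7²
  = 8.9760 · 2.89 / 0.49
  = 52.94
Adjust for 62% response: 52.94 / 0.62 = 85.39.
Round up → n = 86.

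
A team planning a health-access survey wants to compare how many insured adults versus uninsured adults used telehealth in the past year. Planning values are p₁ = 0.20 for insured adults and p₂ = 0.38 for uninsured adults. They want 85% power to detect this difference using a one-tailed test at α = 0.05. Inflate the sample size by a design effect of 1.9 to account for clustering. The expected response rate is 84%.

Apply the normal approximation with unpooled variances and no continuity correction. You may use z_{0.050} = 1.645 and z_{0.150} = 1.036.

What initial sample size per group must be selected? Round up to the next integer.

n = 199 per group

n = (z_α + z_β)² · [p₁(1−p₁) + p₂(1−p₂)] / (p₁ − p₂)²
  = (1.645 + 1.036)² · (0.20·0.80 + 0.38·0.62) / (-0.18)²
  = (2.681)² · (0.1600 + 0.2356) / 0.0324
  = 7.1878 · 0.3956 / 0.0324
  = 87.76
Design effect: 1.9 × 87.76 = 166.75.
Adjust for 84% response: 166.75 / 0.84 = 198.51.
Round up → n = 199 per group.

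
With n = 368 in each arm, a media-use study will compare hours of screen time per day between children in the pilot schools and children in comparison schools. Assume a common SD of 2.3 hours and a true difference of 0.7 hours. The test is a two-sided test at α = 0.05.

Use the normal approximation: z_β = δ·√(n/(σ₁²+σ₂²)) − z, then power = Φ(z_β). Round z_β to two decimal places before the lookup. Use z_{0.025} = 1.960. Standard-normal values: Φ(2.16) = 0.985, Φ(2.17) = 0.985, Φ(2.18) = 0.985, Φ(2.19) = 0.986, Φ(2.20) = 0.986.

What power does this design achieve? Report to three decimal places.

Power ≈ 0.985

z_β = δ·√(n/(σ₁²+σ₂²)) − z_{α/2}
    = 0.7 · √(368/10.58) − 1.960
    = 0.7 · 5.89768 − 1.960
    = 4.1284 − 1.960 = 2.1684 → 2.17
Power = Φ(2.17) = 0.985.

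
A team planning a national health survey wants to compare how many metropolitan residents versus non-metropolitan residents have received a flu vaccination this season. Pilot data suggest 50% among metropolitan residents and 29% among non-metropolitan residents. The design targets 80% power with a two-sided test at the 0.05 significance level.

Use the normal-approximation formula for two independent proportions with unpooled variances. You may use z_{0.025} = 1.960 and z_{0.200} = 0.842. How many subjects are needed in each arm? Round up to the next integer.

n = (z_{α/2} + z_β)² · [p₁(1−p₁) + p₂(1−p₂)] / (p₁ − p₂)²
  = (1.960 + 0.842)² · (0.50·0.50 + 0.29·0.71) / (0.21)²
  = (2.802)² · (0.2500 + 0.2059) / 0.0441
  = 7.8512 · 0.4559 / 0.0441
  = 81.16
Round up → n = 82 per group.

n = 82 per group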